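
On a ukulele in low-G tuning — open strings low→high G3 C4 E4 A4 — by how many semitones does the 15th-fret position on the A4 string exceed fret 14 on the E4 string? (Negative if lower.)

6 semitones

A4 at fret 15 → C6 (MIDI 84); E4 at fret 14 → F#5 (MIDI 78).
84 − 78 = 6, so the two pitches are 6 semitones apart.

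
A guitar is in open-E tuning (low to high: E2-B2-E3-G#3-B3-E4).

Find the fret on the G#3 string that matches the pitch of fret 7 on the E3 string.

3

Fret 7 on E3 is MIDI 52 + 7 = 59 (B3). On the G#3 string (open MIDI 56), that pitch is 59 − 56 = fret 3.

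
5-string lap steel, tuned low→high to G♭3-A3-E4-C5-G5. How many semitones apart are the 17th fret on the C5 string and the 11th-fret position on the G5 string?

1 semitone

C5 at fret 17 → F6 (MIDI 89); G5 at fret 11 → G♭6 (MIDI 90).
89 − 90 = -1, so the two pitches are 1 semitone apart, with G♭6 the higher.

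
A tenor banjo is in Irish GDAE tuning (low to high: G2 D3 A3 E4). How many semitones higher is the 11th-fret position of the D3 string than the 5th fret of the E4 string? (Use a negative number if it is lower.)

D3 at fret 11 → C♯4 (MIDI 61); E4 at fret 5 → A4 (MIDI 69).
61 − 69 = -8, so the two pitches are 8 semitones apart.

-8 semitones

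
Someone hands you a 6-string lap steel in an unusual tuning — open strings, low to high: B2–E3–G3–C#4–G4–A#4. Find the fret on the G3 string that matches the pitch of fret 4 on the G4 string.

Fret 4 on G4 is MIDI 67 + 4 = 71 (B4). On the G3 string (open MIDI 55), that pitch is 71 − 55 = fret 16.

16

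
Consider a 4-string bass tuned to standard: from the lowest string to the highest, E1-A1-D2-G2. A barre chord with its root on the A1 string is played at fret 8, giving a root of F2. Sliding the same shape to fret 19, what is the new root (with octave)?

E3

Moving from fret 8 to fret 19 shifts the root by 11 semitones.
F2 up 11 semitones is E3.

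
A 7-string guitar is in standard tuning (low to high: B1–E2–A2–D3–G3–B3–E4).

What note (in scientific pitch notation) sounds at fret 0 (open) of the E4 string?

Fret 0 is the open string itself, so the pitch is just E4.

E4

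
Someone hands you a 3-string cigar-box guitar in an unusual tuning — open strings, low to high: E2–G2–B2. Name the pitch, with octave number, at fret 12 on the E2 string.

E3

E2 is MIDI 40. Adding 12 gives 52, which is E3.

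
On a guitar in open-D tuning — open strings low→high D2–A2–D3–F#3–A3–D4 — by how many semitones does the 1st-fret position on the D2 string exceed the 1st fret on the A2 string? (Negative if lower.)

-7 semitones

D2 at fret 1 → D#2 (MIDI 39); A2 at fret 1 → A#2 (MIDI 46).
39 − 46 = -7, so the two pitches are 7 semitones apart.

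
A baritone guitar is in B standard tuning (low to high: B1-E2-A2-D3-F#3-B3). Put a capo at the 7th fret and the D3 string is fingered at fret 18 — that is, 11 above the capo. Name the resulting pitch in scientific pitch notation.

G#4

The capo raises the open D3 by 7 semitones to A3; fretting 11 more gives D3 + 7 + 11 = D3 + 18 semitones = G#4.
(Also written Ab.)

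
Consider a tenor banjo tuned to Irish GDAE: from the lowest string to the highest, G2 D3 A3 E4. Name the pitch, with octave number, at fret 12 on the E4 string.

E5

The open E4 string plus 12 semitones: E–F–F#–G–…–D–D#–E.
The walk passes from B into C once, so the octave number goes from 4 to 5.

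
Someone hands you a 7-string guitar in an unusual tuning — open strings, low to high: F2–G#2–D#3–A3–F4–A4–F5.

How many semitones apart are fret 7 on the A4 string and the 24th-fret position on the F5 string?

A4 at fret 7 → E5 (MIDI 76); F5 at fret 24 → F7 (MIDI 101).
76 − 101 = -25, so the two pitches are 25 semitones apart, with F7 the higher.

25 semitones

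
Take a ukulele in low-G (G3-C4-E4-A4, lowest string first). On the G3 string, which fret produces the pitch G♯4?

13

G♯4 is 13 semitones above the open G3 (G–G#–A–A#–…–F#–G–G#), so it sits at fret 13.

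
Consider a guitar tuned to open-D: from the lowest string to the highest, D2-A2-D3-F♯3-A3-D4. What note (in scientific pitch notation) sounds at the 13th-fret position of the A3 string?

A♯4

A3 is MIDI 57. Adding 13 gives 70, which is A♯4.
(Equivalently spelled B♭4.)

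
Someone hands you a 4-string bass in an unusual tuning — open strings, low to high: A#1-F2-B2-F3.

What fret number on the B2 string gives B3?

B3 is 12 semitones above the open B2 (B–C–C#–D–…–A–A#–B), so it sits at fret 12.

12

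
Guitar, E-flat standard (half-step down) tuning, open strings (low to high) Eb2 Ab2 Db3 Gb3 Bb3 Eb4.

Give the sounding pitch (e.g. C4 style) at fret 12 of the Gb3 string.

The open Gb3 string plus 12 semitones: Gb–G–Ab–A–…–E–F–Gb.
The walk passes from B into C once, so the octave number goes from 3 to 4.

Gb4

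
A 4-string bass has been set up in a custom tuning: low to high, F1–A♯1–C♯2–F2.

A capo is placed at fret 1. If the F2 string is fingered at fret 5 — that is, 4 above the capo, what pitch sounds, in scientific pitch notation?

The capo raises the open F2 by 1 semitone to F♯2; fretting 4 more gives F2 + 1 + 4 = F2 + 5 semitones = A♯2.

A♯2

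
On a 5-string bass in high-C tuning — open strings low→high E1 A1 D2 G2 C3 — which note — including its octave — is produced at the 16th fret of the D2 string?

D2 is MIDI 38. Adding 16 gives 54, which is F#3.

F#3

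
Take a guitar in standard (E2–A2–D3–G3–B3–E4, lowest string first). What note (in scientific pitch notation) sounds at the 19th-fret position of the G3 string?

D5

G3 is MIDI 55. Adding 19 gives 74, which is D5.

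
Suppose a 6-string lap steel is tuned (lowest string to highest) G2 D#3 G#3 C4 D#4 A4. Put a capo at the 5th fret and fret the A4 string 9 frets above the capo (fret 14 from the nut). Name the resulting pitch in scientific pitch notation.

B5

The capo raises the open A4 by 5 semitones to D5; fretting 9 more gives A4 + 5 + 9 = A4 + 14 semitones = B5.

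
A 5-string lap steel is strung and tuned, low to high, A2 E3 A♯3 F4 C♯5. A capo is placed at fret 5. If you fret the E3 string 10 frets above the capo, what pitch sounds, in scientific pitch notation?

The capo raises the open E3 by 5 semitones to A3; fretting 10 more gives E3 + 5 + 10 = E3 + 15 semitones = G4.

G4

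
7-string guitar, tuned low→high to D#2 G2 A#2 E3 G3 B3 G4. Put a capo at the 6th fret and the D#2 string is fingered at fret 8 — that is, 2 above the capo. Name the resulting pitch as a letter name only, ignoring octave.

B

The capo raises the open D#2 by 6 semitones to A2; fretting 2 more gives D#2 + 6 + 2 = D#2 + 8 semitones, landing on B.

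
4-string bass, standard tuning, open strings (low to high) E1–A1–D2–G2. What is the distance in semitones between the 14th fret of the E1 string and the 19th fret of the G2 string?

E1 at fret 14 → F#2 (MIDI 42); G2 at fret 19 → D4 (MIDI 62).
42 − 62 = -20, so the two pitches are 20 semitones apart, with D4 the higher.

20 semitones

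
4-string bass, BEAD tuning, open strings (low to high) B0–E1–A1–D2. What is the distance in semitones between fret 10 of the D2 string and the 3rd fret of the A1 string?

D2 at fret 10 → C3 (MIDI 48); A1 at fret 3 → C2 (MIDI 36).
48 − 36 = 12, so the two pitches are 12 semitones apart, with C3 the higher.

12 semitones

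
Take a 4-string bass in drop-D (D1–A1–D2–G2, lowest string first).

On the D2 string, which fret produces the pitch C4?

C4 is 22 semitones above the open D2 (D–D#–E–F–…–A#–B–C), so it sits at fret 22.

22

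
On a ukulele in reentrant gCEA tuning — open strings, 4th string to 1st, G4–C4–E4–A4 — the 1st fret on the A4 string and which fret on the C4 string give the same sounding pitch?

A4 at fret 1 is A4 + 1 semitone = A#4.
The open C4 string is 9 semitones below the open A4, so the same pitch on the C4 string lies at fret 1 + 9 = 10.

10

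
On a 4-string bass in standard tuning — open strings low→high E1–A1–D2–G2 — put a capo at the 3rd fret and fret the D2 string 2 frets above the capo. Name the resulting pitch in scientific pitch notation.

G2

The capo raises the open D2 by 3 semitones to F2; fretting 2 more gives D2 + 3 + 2 = D2 + 5 semitones = G2.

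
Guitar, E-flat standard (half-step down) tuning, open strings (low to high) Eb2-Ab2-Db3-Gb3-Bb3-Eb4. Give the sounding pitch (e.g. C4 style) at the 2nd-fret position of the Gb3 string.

Ab3

Each fret is one semitone, so Gb3 + 2 = Ab3.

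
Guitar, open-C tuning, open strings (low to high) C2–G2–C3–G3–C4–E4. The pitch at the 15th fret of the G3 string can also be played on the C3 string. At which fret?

Fret 15 on G3 is MIDI 55 + 15 = 70 (A♯4). On the C3 string (open MIDI 48), that pitch is 70 − 48 = fret 22.

22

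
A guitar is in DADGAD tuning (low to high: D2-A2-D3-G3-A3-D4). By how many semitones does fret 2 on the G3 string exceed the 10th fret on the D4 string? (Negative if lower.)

G3 at fret 2 → A3 (MIDI 57); D4 at fret 10 → C5 (MIDI 72).
57 − 72 = -15, so the two pitches are 15 semitones apart.

-15 semitones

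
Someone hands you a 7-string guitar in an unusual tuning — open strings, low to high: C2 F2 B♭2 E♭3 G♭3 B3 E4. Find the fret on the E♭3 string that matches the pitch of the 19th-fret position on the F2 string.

F2 at fret 19 is F2 + 19 semitones = C4.
The open E♭3 string is 10 semitones above the open F2, so the same pitch on the E♭3 string lies at fret 19 − 10 = 9.

9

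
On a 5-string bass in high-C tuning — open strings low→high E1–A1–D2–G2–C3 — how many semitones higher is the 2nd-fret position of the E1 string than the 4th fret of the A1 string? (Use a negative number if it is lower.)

E1 at fret 2 → F♯1 (MIDI 30); A1 at fret 4 → C♯2 (MIDI 37).
30 − 37 = -7, so the two pitches are 7 semitones apart.

-7 semitones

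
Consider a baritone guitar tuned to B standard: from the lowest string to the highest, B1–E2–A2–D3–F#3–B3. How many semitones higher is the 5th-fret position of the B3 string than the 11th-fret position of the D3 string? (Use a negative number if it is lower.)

3 semitones

B3 at fret 5 → E4 (MIDI 64); D3 at fret 11 → C#4 (MIDI 61).
64 − 61 = 3, so the two pitches are 3 semitones apart.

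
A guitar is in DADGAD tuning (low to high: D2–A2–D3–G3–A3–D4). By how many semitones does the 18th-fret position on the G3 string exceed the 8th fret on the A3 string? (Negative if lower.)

8 semitones

G3 at fret 18 → C♯5 (MIDI 73); A3 at fret 8 → F4 (MIDI 65).
73 − 65 = 8, so the two pitches are 8 semitones apart.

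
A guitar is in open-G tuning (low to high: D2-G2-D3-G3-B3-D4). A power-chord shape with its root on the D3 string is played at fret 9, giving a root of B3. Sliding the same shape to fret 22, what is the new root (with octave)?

Moving from fret 9 to fret 22 shifts the root by 13 semitones.
B3 up 13 semitones is C5.

C5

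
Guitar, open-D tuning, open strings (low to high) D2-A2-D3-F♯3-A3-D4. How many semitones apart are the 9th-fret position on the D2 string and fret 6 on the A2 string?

4 semitones

D2 at fret 9 → B2 (MIDI 47); A2 at fret 6 → D♯3 (MIDI 51).
47 − 51 = -4, so the two pitches are 4 semitones apart, with D♯3 the higher.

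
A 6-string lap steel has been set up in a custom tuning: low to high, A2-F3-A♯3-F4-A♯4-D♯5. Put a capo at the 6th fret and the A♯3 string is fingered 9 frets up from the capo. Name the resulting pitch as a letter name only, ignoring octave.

C♯

The capo raises the open A♯3 by 6 semitones to E4; fretting 9 more gives A♯3 + 6 + 9 = A♯3 + 15 semitones, landing on C♯.
(Also written D♭.)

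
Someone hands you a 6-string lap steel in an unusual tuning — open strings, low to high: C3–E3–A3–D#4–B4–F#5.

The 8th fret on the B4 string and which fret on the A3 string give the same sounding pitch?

Fret 8 on B4 is MIDI 71 + 8 = 79 (G5). On the A3 string (open MIDI 57), that pitch is 79 − 57 = fret 22.

22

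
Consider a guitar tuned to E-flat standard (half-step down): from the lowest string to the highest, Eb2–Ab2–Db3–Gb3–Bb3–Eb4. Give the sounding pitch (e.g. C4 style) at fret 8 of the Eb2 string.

Eb2 is MIDI 39. Adding 8 gives 47, which is B2.

B2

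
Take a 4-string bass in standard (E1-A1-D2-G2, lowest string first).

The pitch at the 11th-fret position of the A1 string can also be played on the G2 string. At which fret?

A1 at fret 11 is A1 + 11 semitones = G#2.
The open G2 string is 10 semitones above the open A1, so the same pitch on the G2 string lies at fret 11 − 10 = 1.

1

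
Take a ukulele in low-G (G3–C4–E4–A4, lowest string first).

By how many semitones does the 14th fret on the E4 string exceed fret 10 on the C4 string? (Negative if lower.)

E4 at fret 14 → F#5 (MIDI 78); C4 at fret 10 → A#4 (MIDI 70).
78 − 70 = 8, so the two pitches are 8 semitones apart.

8 semitones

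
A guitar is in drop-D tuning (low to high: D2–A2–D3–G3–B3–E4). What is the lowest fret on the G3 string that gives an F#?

11

From G3, count semitones up the chromatic scale until reaching F#: G–G#–A–A#–…–E–F–F# — 11 steps.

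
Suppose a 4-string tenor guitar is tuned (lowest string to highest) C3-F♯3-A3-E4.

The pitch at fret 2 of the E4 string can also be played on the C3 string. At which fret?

18

Fret 2 on E4 is MIDI 64 + 2 = 66 (F♯4). On the C3 string (open MIDI 48), that pitch is 66 − 48 = fret 18.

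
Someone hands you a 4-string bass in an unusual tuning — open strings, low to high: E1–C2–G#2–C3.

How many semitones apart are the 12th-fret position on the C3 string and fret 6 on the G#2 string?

10 semitones

C3 at fret 12 → C4 (MIDI 60); G#2 at fret 6 → D3 (MIDI 50).
60 − 50 = 10, so the two pitches are 10 semitones apart, with C4 the higher.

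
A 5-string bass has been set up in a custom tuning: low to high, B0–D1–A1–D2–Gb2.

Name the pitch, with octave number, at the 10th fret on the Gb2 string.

E3

Gb2 is MIDI 42. Adding 10 gives 52, which is E3.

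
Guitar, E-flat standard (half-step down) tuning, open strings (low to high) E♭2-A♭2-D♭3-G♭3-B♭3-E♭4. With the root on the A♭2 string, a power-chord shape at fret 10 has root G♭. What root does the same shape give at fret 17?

D♭

Moving from fret 10 to fret 17 shifts the root by 7 semitones.
G♭ up 7 semitones is D♭.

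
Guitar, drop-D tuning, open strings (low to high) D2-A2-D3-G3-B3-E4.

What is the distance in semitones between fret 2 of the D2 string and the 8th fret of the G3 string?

23 semitones

D2 at fret 2 → E2 (MIDI 40); G3 at fret 8 → D#4 (MIDI 63).
40 − 63 = -23, so the two pitches are 23 semitones apart, with D#4 the higher.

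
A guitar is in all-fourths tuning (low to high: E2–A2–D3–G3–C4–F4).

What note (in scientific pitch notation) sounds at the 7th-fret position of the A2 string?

E3

The open A2 string plus 7 semitones: A–A#–B–C–C#–D–D#–E.
The walk passes from B into C once, so the octave number goes from 2 to 3.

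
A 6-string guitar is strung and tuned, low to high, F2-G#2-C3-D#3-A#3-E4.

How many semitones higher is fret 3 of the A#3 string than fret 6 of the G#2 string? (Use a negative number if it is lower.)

11 semitones

A#3 at fret 3 → C#4 (MIDI 61); G#2 at fret 6 → D3 (MIDI 50).
61 − 50 = 11, so the two pitches are 11 semitones apart.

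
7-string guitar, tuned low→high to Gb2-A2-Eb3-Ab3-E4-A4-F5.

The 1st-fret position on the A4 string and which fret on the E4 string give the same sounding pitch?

6

Fret 1 on A4 is MIDI 69 + 1 = 70 (Bb4). On the E4 string (open MIDI 64), that pitch is 70 − 64 = fret 6.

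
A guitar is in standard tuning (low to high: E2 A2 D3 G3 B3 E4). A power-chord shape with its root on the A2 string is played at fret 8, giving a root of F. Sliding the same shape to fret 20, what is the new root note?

Moving from fret 8 to fret 20 shifts the root by 12 semitones.
F up 12 semitones is F.

F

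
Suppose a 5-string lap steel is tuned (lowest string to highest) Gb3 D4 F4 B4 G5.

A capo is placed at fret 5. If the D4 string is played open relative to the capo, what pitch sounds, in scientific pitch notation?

G4

The capo raises the open D4 by 5 semitones to G4; fretting 0 more gives D4 + 5 + 0 = D4 + 5 semitones = G4.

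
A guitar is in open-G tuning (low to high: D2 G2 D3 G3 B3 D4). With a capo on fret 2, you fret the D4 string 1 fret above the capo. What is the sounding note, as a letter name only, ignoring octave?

The capo raises the open D4 by 2 semitones to E4; fretting 1 more gives D4 + 2 + 1 = D4 + 3 semitones, landing on F.

F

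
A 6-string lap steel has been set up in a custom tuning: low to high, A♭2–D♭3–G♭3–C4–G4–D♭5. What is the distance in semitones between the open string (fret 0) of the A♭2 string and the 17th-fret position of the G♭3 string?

27 semitones

A♭2 at fret 0 → A♭2 (MIDI 44); G♭3 at fret 17 → B4 (MIDI 71).
44 − 71 = -27, so the two pitches are 27 semitones apart, with B4 the higher.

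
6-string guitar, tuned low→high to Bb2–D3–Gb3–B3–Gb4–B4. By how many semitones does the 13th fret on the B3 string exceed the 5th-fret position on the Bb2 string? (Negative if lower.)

21 semitones

B3 at fret 13 → C5 (MIDI 72); Bb2 at fret 5 → Eb3 (MIDI 51).
72 − 51 = 21, so the two pitches are 21 semitones apart.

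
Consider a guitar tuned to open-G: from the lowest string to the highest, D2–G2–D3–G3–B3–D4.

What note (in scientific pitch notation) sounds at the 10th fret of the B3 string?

The open B3 string plus 10 semitones: B–C–C#–D–…–G–G#–A.
The walk passes from B into C once, so the octave number goes from 3 to 4.

A4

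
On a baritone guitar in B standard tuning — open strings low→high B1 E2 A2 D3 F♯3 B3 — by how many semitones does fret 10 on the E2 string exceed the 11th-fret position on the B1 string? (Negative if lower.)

4 semitones

E2 at fret 10 → D3 (MIDI 50); B1 at fret 11 → A♯2 (MIDI 46).
50 − 46 = 4, so the two pitches are 4 semitones apart.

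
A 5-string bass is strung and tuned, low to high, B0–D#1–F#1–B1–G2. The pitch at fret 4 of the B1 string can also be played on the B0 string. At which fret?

B1 at fret 4 is B1 + 4 semitones = D#2.
The open B0 string is 12 semitones below the open B1, so the same pitch on the B0 string lies at fret 4 + 12 = 16.

16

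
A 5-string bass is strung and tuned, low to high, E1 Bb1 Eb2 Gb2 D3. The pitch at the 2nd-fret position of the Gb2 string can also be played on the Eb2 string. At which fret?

Gb2 at fret 2 is Gb2 + 2 semitones = Ab2.
The open Eb2 string is 3 semitones below the open Gb2, so the same pitch on the Eb2 string lies at fret 2 + 3 = 5.

5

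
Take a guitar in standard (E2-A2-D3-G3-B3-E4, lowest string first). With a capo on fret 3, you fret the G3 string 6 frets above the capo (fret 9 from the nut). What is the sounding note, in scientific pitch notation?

The capo raises the open G3 by 3 semitones to A#3; fretting 6 more gives G3 + 3 + 6 = G3 + 9 semitones = E4.

E4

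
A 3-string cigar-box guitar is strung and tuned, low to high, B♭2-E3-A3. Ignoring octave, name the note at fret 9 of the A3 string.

G♭

The open A3 string plus 9 semitones: A–Bb–B–C–Db–D–Eb–E–F–Gb.
(Equivalently spelled F♯.)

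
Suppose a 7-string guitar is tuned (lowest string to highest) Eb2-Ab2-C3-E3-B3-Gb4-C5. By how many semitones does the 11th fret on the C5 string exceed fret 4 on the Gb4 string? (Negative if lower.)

C5 at fret 11 → B5 (MIDI 83); Gb4 at fret 4 → Bb4 (MIDI 70).
83 − 70 = 13, so the two pitches are 13 semitones apart.

13 semitones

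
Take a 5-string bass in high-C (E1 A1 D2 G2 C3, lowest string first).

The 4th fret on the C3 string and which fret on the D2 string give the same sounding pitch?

14

Fret 4 on C3 is MIDI 48 + 4 = 52 (E3). On the D2 string (open MIDI 38), that pitch is 52 − 38 = fret 14.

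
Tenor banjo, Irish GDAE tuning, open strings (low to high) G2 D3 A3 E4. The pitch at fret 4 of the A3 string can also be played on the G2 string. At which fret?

18

Fret 4 on A3 is MIDI 57 + 4 = 61 (C#4). On the G2 string (open MIDI 43), that pitch is 61 − 43 = fret 18.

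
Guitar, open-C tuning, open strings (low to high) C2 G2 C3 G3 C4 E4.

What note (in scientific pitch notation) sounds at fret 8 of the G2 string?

D#3

The open G2 string plus 8 semitones: G–G#–A–A#–B–C–C#–D–D#.
The walk passes from B into C once, so the octave number goes from 2 to 3.
(Equivalently spelled Eb3.)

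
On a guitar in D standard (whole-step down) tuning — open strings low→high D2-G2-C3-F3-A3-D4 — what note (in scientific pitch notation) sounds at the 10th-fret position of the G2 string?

The open G2 string plus 10 semitones: G–G#–A–A#–…–D#–E–F.
The walk passes from B into C once, so the octave number goes from 2 to 3.

F3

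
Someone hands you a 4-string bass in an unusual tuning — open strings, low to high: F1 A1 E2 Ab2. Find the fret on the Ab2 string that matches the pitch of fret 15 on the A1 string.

A1 at fret 15 is A1 + 15 semitones = C3.
The open Ab2 string is 11 semitones above the open A1, so the same pitch on the Ab2 string lies at fret 15 − 11 = 4.

4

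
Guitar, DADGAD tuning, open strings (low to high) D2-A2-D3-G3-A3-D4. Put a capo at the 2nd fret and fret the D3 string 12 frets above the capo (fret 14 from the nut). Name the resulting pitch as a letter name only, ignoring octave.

E

The capo raises the open D3 by 2 semitones to E3; fretting 12 more gives D3 + 2 + 12 = D3 + 14 semitones, landing on E.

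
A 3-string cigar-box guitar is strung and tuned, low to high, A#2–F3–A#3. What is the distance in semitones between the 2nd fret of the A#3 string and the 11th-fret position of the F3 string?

4 semitones

A#3 at fret 2 → C4 (MIDI 60); F3 at fret 11 → E4 (MIDI 64).
60 − 64 = -4, so the two pitches are 4 semitones apart, with E4 the higher.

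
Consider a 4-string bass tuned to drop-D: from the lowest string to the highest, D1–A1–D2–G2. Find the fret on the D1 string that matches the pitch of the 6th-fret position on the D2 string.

D2 at fret 6 is D2 + 6 semitones = G#2.
The open D1 string is 12 semitones below the open D2, so the same pitch on the D1 string lies at fret 6 + 12 = 18.

18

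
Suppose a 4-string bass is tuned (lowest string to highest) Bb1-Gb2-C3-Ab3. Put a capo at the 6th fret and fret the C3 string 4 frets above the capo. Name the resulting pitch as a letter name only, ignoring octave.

Bb

The capo raises the open C3 by 6 semitones to Gb3; fretting 4 more gives C3 + 6 + 4 = C3 + 10 semitones, landing on Bb.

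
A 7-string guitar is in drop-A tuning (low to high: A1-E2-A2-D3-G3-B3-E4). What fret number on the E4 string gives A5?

A5 is 17 semitones above the open E4 (E–F–F#–G–…–G–G#–A), so it sits at fret 17.

17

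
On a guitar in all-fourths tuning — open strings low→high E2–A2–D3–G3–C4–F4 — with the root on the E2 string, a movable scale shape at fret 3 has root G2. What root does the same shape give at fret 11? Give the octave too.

Moving from fret 3 to fret 11 shifts the root by 8 semitones.
G2 up 8 semitones is D#3.

D#3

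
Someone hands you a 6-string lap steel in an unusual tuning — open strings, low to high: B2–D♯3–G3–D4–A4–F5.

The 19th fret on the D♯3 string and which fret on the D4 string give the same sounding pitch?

8

D♯3 at fret 19 is D♯3 + 19 semitones = A♯4.
The open D4 string is 11 semitones above the open D♯3, so the same pitch on the D4 string lies at fret 19 − 11 = 8.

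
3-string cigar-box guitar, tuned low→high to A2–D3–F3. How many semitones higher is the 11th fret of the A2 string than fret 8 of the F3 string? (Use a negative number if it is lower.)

A2 at fret 11 → G#3 (MIDI 56); F3 at fret 8 → C#4 (MIDI 61).
56 − 61 = -5, so the two pitches are 5 semitones apart.

-5 semitones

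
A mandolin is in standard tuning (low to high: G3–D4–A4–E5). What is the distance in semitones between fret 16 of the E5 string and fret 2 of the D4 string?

28 semitones

E5 at fret 16 → G#6 (MIDI 92); D4 at fret 2 → E4 (MIDI 64).
92 − 64 = 28, so the two pitches are 28 semitones apart, with G#6 the higher.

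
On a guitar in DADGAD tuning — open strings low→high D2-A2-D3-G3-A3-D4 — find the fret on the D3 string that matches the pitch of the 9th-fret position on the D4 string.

D4 at fret 9 is D4 + 9 semitones = B4.
The open D3 string is 12 semitones below the open D4, so the same pitch on the D3 string lies at fret 9 + 12 = 21.

21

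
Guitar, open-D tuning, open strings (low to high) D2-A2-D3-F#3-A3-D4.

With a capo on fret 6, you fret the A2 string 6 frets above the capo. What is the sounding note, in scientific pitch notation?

A3

The capo raises the open A2 by 6 semitones to D#3; fretting 6 more gives A2 + 6 + 6 = A2 + 12 semitones = A3.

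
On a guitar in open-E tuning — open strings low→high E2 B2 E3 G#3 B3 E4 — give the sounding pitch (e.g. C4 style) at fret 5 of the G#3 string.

C#4

Each fret is one semitone, so G#3 + 5 = C#4.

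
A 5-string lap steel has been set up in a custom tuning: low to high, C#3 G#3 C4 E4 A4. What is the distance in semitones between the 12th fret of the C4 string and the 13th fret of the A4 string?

C4 at fret 12 → C5 (MIDI 72); A4 at fret 13 → A#5 (MIDI 82).
72 − 82 = -10, so the two pitches are 10 semitones apart, with A#5 the higher.

10 semitones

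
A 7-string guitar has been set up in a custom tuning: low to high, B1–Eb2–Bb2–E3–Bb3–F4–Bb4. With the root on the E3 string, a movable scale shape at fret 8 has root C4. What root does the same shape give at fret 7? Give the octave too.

B3

Moving from fret 8 to fret 7 shifts the root by -1 semitone.
C4 down 1 semitone is B3.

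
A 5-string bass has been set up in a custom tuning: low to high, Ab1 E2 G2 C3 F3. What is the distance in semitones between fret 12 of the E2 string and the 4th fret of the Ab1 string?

E2 at fret 12 → E3 (MIDI 52); Ab1 at fret 4 → C2 (MIDI 36).
52 − 36 = 16, so the two pitches are 16 semitones apart, with E3 the higher.

16 semitones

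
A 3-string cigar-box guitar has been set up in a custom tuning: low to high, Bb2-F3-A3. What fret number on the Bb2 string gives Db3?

3

Db3 is 3 semitones above the open Bb2 (Bb–B–C–Db), so it sits at fret 3.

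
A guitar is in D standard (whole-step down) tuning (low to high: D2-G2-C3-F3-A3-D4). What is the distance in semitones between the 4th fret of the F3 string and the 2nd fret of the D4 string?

F3 at fret 4 → A3 (MIDI 57); D4 at fret 2 → E4 (MIDI 64).
57 − 64 = -7, so the two pitches are 7 semitones apart, with E4 the higher.

7 semitones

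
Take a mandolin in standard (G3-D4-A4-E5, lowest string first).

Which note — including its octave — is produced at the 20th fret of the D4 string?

D4 is MIDI 62. Adding 20 gives 82, which is A#5.
(Equivalently spelled Bb5.)

A#5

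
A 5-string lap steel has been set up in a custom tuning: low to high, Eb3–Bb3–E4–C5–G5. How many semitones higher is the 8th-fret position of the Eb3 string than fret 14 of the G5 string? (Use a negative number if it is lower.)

-34 semitones

Eb3 at fret 8 → B3 (MIDI 59); G5 at fret 14 → A6 (MIDI 93).
59 − 93 = -34, so the two pitches are 34 semitones apart.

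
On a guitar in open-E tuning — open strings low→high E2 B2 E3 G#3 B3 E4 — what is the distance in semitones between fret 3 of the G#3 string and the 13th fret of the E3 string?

G#3 at fret 3 → B3 (MIDI 59); E3 at fret 13 → F4 (MIDI 65).
59 − 65 = -6, so the two pitches are 6 semitones apart, with F4 the higher.

6 semitones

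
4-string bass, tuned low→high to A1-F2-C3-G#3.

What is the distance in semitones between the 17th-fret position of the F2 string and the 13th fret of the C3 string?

3 semitones

F2 at fret 17 → A#3 (MIDI 58); C3 at fret 13 → C#4 (MIDI 61).
58 − 61 = -3, so the two pitches are 3 semitones apart, with C#4 the higher.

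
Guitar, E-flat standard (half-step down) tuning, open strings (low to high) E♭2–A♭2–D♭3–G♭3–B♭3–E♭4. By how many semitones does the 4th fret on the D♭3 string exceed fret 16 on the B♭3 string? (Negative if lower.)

D♭3 at fret 4 → F3 (MIDI 53); B♭3 at fret 16 → D5 (MIDI 74).
53 − 74 = -21, so the two pitches are 21 semitones apart.

-21 semitones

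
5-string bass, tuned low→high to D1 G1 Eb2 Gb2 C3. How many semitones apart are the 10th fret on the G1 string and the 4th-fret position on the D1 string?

11 semitones

G1 at fret 10 → F2 (MIDI 41); D1 at fret 4 → Gb1 (MIDI 30).
41 − 30 = 11, so the two pitches are 11 semitones apart, with F2 the higher.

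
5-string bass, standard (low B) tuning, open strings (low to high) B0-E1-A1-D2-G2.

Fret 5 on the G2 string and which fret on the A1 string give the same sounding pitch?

Fret 5 on G2 is MIDI 43 + 5 = 48 (C3). On the A1 string (open MIDI 33), that pitch is 48 − 33 = fret 15.

15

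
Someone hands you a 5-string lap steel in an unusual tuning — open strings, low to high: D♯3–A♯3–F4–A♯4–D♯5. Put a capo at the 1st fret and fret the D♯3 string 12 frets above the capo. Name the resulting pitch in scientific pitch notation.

The capo raises the open D♯3 by 1 semitone to E3; fretting 12 more gives D♯3 + 1 + 12 = D♯3 + 13 semitones = E4.

E4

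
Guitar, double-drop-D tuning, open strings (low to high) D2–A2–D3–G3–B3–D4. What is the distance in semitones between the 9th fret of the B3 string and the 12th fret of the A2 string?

B3 at fret 9 → G#4 (MIDI 68); A2 at fret 12 → A3 (MIDI 57).
68 − 57 = 11, so the two pitches are 11 semitones apart, with G#4 the higher.

11 semitones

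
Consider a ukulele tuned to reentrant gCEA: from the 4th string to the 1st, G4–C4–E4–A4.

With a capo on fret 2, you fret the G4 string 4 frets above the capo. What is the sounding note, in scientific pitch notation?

C♯5

The capo raises the open G4 by 2 semitones to A4; fretting 4 more gives G4 + 2 + 4 = G4 + 6 semitones = C♯5.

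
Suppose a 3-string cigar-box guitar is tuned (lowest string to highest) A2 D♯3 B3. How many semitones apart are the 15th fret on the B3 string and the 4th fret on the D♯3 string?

B3 at fret 15 → D5 (MIDI 74); D♯3 at fret 4 → G3 (MIDI 55).
74 − 55 = 19, so the two pitches are 19 semitones apart, with D5 the higher.

19 semitones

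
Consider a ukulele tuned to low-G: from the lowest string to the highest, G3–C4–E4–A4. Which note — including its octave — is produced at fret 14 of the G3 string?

Each fret is one semitone, so G3 + 14 = A4.

A4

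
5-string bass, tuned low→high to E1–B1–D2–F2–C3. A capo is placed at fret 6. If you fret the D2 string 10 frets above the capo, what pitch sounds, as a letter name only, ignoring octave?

The capo raises the open D2 by 6 semitones to G♯2; fretting 10 more gives D2 + 6 + 10 = D2 + 16 semitones, landing on F♯.

F♯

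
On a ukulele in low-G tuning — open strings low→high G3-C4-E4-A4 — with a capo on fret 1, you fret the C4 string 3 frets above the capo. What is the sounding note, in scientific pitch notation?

E4

The capo raises the open C4 by 1 semitone to C#4; fretting 3 more gives C4 + 1 + 3 = C4 + 4 semitones = E4.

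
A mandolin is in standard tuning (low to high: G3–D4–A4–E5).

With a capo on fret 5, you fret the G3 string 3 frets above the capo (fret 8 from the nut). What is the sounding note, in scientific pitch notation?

The capo raises the open G3 by 5 semitones to C4; fretting 3 more gives G3 + 5 + 3 = G3 + 8 semitones = D#4.
(Also written Eb.)

D#4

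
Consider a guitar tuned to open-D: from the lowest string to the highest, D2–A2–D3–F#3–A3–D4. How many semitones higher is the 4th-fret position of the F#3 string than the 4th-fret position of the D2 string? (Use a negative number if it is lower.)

16 semitones

F#3 at fret 4 → A#3 (MIDI 58); D2 at fret 4 → F#2 (MIDI 42).
58 − 42 = 16, so the two pitches are 16 semitones apart.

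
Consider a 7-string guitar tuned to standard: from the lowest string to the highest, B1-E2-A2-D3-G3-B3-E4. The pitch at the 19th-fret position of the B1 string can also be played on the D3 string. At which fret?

4

Fret 19 on B1 is MIDI 35 + 19 = 54 (F♯3). On the D3 string (open MIDI 50), that pitch is 54 − 50 = fret 4.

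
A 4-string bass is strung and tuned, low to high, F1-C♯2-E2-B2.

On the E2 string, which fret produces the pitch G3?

G3 is 15 semitones above the open E2 (E–F–F#–G–…–F–F#–G), so it sits at fret 15.

15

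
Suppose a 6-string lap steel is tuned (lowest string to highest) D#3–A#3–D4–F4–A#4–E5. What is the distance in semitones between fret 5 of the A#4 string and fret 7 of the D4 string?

A#4 at fret 5 → D#5 (MIDI 75); D4 at fret 7 → A4 (MIDI 69).
75 − 69 = 6, so the two pitches are 6 semitones apart, with D#5 the higher.

6 semitones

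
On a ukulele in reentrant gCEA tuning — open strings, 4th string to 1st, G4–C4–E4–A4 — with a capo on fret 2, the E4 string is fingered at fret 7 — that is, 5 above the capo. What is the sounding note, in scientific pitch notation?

B4

The capo raises the open E4 by 2 semitones to F♯4; fretting 5 more gives E4 + 2 + 5 = E4 + 7 semitones = B4.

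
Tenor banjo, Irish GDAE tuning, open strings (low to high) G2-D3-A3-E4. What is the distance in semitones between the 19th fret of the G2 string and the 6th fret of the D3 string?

G2 at fret 19 → D4 (MIDI 62); D3 at fret 6 → G♯3 (MIDI 56).
62 − 56 = 6, so the two pitches are 6 semitones apart, with D4 the higher.

6 semitones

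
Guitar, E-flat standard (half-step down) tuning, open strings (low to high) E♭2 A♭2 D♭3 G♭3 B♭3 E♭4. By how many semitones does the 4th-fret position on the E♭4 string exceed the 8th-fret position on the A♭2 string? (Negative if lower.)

15 semitones

E♭4 at fret 4 → G4 (MIDI 67); A♭2 at fret 8 → E3 (MIDI 52).
67 − 52 = 15, so the two pitches are 15 semitones apart.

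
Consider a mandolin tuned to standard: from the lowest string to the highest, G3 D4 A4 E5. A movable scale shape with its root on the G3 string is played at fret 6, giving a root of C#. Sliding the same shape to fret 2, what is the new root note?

A

Moving from fret 6 to fret 2 shifts the root by -4 semitones.
C# down 4 semitones is A.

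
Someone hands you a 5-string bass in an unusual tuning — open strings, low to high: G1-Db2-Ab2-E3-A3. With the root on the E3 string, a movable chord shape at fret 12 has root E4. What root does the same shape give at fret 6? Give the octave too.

Moving from fret 12 to fret 6 shifts the root by -6 semitones.
E4 down 6 semitones is Bb3.

Bb3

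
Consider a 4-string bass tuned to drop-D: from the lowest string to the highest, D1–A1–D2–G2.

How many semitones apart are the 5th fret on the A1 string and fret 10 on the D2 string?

A1 at fret 5 → D2 (MIDI 38); D2 at fret 10 → C3 (MIDI 48).
38 − 48 = -10, so the two pitches are 10 semitones apart, with C3 the higher.

10 semitones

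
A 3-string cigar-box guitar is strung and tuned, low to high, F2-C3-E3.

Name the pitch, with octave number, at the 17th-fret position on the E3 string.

A4

The open E3 string plus 17 semitones: E–F–Gb–G–…–G–Ab–A.
The walk passes from B into C once, so the octave number goes from 3 to 4.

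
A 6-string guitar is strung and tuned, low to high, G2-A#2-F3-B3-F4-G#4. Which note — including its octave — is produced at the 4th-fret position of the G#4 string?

C5

Each fret is one semitone, so G#4 + 4 = C5.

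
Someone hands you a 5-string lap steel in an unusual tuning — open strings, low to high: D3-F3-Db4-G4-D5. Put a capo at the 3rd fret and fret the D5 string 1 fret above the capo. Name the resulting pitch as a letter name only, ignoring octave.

The capo raises the open D5 by 3 semitones to F5; fretting 1 more gives D5 + 3 + 1 = D5 + 4 semitones, landing on Gb.
(Also written F#.)

Gb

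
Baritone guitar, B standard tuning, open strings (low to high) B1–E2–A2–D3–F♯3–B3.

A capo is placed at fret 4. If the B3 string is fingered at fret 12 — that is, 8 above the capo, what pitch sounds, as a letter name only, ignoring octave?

B

The capo raises the open B3 by 4 semitones to D♯4; fretting 8 more gives B3 + 4 + 8 = B3 + 12 semitones, landing on B.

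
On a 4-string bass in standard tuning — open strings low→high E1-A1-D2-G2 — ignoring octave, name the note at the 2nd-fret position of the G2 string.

A

Each fret is one semitone, so G2 + 2 = A.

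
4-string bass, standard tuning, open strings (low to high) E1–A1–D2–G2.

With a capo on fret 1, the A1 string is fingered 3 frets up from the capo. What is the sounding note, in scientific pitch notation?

C#2

The capo raises the open A1 by 1 semitone to A#1; fretting 3 more gives A1 + 1 + 3 = A1 + 4 semitones = C#2.
(Also written Db.)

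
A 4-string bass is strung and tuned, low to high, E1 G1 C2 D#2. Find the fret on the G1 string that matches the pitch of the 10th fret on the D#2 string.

18

Fret 10 on D#2 is MIDI 39 + 10 = 49 (C#3). On the G1 string (open MIDI 31), that pitch is 49 − 31 = fret 18.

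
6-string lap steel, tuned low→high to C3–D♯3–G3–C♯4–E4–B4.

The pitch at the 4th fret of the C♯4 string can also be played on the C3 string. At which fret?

Fret 4 on C♯4 is MIDI 61 + 4 = 65 (F4). On the C3 string (open MIDI 48), that pitch is 65 − 48 = fret 17.

17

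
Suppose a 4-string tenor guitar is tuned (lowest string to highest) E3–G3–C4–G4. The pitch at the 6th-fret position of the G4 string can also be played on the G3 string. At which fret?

18

Fret 6 on G4 is MIDI 67 + 6 = 73 (D♭5). On the G3 string (open MIDI 55), that pitch is 73 − 55 = fret 18.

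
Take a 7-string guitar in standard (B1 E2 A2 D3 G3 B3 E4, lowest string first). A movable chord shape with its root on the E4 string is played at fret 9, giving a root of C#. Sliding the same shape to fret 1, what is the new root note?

Moving from fret 9 to fret 1 shifts the root by -8 semitones.
C# down 8 semitones is F.

F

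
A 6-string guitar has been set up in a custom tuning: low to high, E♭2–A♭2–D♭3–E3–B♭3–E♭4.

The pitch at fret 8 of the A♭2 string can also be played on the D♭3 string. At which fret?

3

A♭2 at fret 8 is A♭2 + 8 semitones = E3.
The open D♭3 string is 5 semitones above the open A♭2, so the same pitch on the D♭3 string lies at fret 8 − 5 = 3.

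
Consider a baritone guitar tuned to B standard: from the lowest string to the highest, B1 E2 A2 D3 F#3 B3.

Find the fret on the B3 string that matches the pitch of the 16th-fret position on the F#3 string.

11

F#3 at fret 16 is F#3 + 16 semitones = A#4.
The open B3 string is 5 semitones above the open F#3, so the same pitch on the B3 string lies at fret 16 − 5 = 11.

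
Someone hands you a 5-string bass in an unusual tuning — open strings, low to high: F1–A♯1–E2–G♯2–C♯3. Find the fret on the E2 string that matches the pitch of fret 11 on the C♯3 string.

Fret 11 on C♯3 is MIDI 49 + 11 = 60 (C4). On the E2 string (open MIDI 40), that pitch is 60 − 40 = fret 20.

20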